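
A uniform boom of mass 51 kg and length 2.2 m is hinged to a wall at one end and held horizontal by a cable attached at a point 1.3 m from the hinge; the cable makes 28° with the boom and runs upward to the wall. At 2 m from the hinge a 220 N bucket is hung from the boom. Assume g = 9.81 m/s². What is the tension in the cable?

T ≈ 1620 N

Take torques about the hinge: T sin 28° · 1.3 = 51×9.81×1.1 + 220×2 = 990.34 N·m.
So T = 990.34 / (0.4695 × 1.3) = 1622.7 N.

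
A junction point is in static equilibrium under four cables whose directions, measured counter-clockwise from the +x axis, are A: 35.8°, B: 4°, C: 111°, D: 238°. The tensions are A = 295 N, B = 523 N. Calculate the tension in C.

T_C ≈ 669 N

Resolve: ΣF_x = 295 cos 35.8° + 523 cos 4° + T_C cos 111° + T_D cos 238° = 0.
        ΣF_y = 295 sin 35.8° + 523 sin 4° + T_C sin 111° + T_D sin 238° = 0.
The known terms sum to (761, 209) N, so -0.3584 T_C − 0.5299 T_D = -761 and 0.9336 T_C − 0.8480 T_D = -209.
Solving simultaneously: T_C = 669.4 N, T_D = 983.4 N.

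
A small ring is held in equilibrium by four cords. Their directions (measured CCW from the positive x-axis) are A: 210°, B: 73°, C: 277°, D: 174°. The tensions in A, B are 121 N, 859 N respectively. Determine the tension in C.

Resolve: ΣF_x = 121 cos 210° + 859 cos 73° + T_C cos 277° + T_D cos 174° = 0.
        ΣF_y = 121 sin 210° + 859 sin 73° + T_C sin 277° + T_D sin 174° = 0.
The known terms sum to (146.4, 761) N, so 0.1219 T_C − 0.9945 T_D = -146.4 and -0.9925 T_C + 0.1045 T_D = -761.
Solving simultaneously: T_C = 792.4 N, T_D = 244.3 N.

T_C ≈ 792 N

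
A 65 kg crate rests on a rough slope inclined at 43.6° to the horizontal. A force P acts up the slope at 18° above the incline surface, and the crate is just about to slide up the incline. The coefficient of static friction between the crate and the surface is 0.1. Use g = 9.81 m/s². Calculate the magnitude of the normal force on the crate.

On the verge of sliding up the incline, friction equals μN and acts down the slope.
Perpendicular: N + P sin 18° = W cos 43.6° = 461.8 N.
Along incline: P cos 18° = W sin 43.6° + μN  with W sin 43.6° = 439.7 N.
Solving the pair for P and N: P = 494.8 N, N = 308.9 N (and f = μN = 30.89 N).

N ≈ 309 N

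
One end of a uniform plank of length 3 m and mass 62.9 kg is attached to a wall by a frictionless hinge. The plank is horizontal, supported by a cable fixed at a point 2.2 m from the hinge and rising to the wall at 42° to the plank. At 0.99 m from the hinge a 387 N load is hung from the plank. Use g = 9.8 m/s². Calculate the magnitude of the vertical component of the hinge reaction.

Take torques about the hinge: T sin 42° · 2.2 = 62.9×9.8×1.5 + 387×0.99 = 1307.8 N·m.
So T = 1307.8 / (0.6691 × 2.2) = 888.37 N.
ΣF_y = 0: H_y = (62.9×9.8 + 387) − T sin 42° = 1003.4 − 594.44 = 408.98 N.

|H_y| ≈ 409 N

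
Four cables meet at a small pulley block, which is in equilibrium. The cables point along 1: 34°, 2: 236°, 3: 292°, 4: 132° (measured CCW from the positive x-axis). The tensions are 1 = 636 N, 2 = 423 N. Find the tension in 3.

T_3 ≈ 641 N

Resolve: ΣF_x = 636 cos 34° + 423 cos 236° + T_3 cos 292° + T_4 cos 132° = 0.
        ΣF_y = 636 sin 34° + 423 sin 236° + T_3 sin 292° + T_4 sin 132° = 0.
The known terms sum to (290.7, 4.964) N, so 0.3746 T_3 − 0.6691 T_4 = -290.7 and -0.9272 T_3 + 0.7431 T_4 = -4.964.
Solving simultaneously: T_3 = 641.4 N, T_4 = 793.6 N.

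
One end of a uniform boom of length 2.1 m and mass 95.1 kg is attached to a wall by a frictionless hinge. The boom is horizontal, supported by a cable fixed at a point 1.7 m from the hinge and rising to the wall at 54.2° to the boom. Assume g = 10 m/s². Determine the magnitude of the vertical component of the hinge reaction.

|H_y| ≈ 364 N

Take torques about the hinge: T sin 54.2° · 1.7 = 95.1×10×1.05 = 998.55 N·m.
So T = 998.55 / (0.8111 × 1.7) = 724.21 N.
ΣF_y = 0: H_y = (95.1×10) − T sin 54.2° = 951 − 587.38 = 363.62 N.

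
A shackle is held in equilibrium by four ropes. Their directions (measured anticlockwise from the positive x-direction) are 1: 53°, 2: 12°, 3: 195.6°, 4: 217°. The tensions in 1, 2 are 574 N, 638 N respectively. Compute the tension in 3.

T_3 ≈ 305 N

Resolve: ΣF_x = 574 cos 53° + 638 cos 12° + T_3 cos 195.6° + T_4 cos 217° = 0.
        ΣF_y = 574 sin 53° + 638 sin 12° + T_3 sin 195.6° + T_4 sin 217° = 0.
The known terms sum to (969.5, 591.1) N, so -0.9632 T_3 − 0.7986 T_4 = -969.5 and -0.2689 T_3 − 0.6018 T_4 = -591.1.
Solving simultaneously: T_3 = 305.3 N, T_4 = 845.7 N.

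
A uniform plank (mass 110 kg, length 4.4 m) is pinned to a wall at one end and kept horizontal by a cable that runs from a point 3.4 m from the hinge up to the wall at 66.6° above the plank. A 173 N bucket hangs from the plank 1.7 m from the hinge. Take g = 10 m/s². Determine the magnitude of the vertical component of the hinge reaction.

Take torques about the hinge: T sin 66.6° · 3.4 = 110×10×2.2 + 173×1.7 = 2714.1 N·m.
So T = 2714.1 / (0.9178 × 3.4) = 869.8 N.
ΣF_y = 0: H_y = (110×10 + 173) − T sin 66.6° = 1273 − 798.26 = 474.74 N.

|H_y| ≈ 475 N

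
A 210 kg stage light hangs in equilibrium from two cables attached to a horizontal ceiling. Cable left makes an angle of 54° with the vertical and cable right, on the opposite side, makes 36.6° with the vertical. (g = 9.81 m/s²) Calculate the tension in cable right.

T_right ≈ 1670 N

Angles from the horizontal: cable left is 90° − 54° = 36°, cable right is 90° − 36.6° = 53.4°.
Weight W = 210 × 9.81 = 2060 N acts straight down.
Horizontal: T_left cos 36° = T_right cos 53.4°  →  T_left = 0.737 T_right.
Vertical: T_left sin 36° + T_right sin 53.4° = 2060.
Substituting the horizontal relation into the vertical equation gives 1.236 T_right = 2060, so T_right = 1667 N.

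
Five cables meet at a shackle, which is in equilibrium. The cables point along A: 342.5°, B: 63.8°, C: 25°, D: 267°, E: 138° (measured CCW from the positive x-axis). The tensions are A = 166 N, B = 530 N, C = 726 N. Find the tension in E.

Resolve: ΣF_x = 166 cos 342.5° + 530 cos 63.8° + 726 cos 25° + T_D cos 267° + T_E cos 138° = 0.
        ΣF_y = 166 sin 342.5° + 530 sin 63.8° + 726 sin 25° + T_D sin 267° + T_E sin 138° = 0.
The known terms sum to (1050, 732.5) N, so -0.0523 T_D − 0.7431 T_E = -1050 and -0.9986 T_D + 0.6691 T_E = -732.5.
Solving simultaneously: T_D = 1605 N, T_E = 1300 N.

T_E ≈ 1300 N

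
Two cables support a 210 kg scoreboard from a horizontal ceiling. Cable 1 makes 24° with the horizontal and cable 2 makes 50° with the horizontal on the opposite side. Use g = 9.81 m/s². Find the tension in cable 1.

T_1 ≈ 1380 N

Weight W = 210 × 9.81 = 2060 N acts straight down.
Horizontal: T_1 cos 24° = T_2 cos 50°  →  T_2 = 1.421 T_1.
Vertical: T_1 sin 24° + T_2 sin 50° = 2060.
Substituting the horizontal relation into the vertical equation gives 1.495 T_1 = 2060, so T_1 = 1378 N.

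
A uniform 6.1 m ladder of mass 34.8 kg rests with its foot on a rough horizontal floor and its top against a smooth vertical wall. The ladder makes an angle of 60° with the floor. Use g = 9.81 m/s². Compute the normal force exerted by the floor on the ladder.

ΣF_y = 0: N_floor = 34.8×9.81 = 341.39 N.

N_floor ≈ 341 N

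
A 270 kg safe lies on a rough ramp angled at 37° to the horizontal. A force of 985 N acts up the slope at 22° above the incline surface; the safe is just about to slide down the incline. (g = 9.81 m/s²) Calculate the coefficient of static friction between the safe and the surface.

On the verge of sliding down the incline, friction is at its maximum μN and acts up the slope.
Perpendicular to incline: N = W cos 37° − P sin 22° = 2115 − 369 = 1746 N.
Along incline: P cos 22° + μN = W sin 37° → μ = (W sin 37° − P cos 22°) / N = 0.3898.

μ ≈ 0.390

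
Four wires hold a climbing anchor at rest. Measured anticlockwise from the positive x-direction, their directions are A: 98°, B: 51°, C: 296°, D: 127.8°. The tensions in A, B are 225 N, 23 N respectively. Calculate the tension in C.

T_C ≈ 656 N

Resolve: ΣF_x = 225 cos 98° + 23 cos 51° + T_C cos 296° + T_D cos 127.8° = 0.
        ΣF_y = 225 sin 98° + 23 sin 51° + T_C sin 296° + T_D sin 127.8° = 0.
The known terms sum to (-16.84, 240.7) N, so 0.4384 T_C − 0.6129 T_D = 16.84 and -0.8988 T_C + 0.7902 T_D = -240.7.
Solving simultaneously: T_C = 656.3 N, T_D = 441.9 N.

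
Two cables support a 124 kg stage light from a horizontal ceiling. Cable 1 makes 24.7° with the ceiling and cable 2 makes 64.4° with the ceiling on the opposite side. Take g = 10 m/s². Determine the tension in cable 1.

Weight W = 124 × 10 = 1240 N acts straight down.
Horizontal: T_1 cos 24.7° = T_2 cos 64.4°  →  T_2 = 2.103 T_1.
Vertical: T_1 sin 24.7° + T_2 sin 64.4° = 1240.
Substituting the horizontal relation into the vertical equation gives 2.314 T_1 = 1240, so T_1 = 535.9 N.

T_1 ≈ 536 N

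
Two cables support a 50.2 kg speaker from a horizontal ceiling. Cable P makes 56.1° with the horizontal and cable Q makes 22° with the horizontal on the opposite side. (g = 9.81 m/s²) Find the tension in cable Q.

Weight W = 50.2 × 9.81 = 492.5 N acts straight down.
Horizontal: T_P cos 56.1° = T_Q cos 22°  →  T_P = 1.662 T_Q.
Vertical: T_P sin 56.1° + T_Q sin 22° = 492.5.
Substituting the horizontal relation into the vertical equation gives 1.754 T_Q = 492.5, so T_Q = 280.7 N.

T_Q ≈ 281 N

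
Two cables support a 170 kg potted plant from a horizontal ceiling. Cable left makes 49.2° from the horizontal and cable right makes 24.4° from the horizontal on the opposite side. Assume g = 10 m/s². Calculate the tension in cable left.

T_left ≈ 1610 N

Weight W = 170 × 10 = 1700 N acts straight down.
Horizontal: T_left cos 49.2° = T_right cos 24.4°  →  T_right = 0.7175 T_left.
Vertical: T_left sin 49.2° + T_right sin 24.4° = 1700.
Substituting the horizontal relation into the vertical equation gives 1.053 T_left = 1700, so T_left = 1614 N.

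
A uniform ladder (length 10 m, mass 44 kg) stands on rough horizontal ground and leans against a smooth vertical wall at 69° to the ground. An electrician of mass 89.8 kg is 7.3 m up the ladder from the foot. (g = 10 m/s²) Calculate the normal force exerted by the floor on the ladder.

ΣF_y = 0: N_floor = 44×10 + 89.8×10 = 1338 N.

N_floor ≈ 1340 N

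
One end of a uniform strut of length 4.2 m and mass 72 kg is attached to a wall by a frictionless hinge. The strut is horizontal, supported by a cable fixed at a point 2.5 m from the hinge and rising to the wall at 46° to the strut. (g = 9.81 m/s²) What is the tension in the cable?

Take torques about the hinge: T sin 46° · 2.5 = 72×9.81×2.1 = 1483.3 N·m.
So T = 1483.3 / (0.7193 × 2.5) = 824.8 N.

T ≈ 825 N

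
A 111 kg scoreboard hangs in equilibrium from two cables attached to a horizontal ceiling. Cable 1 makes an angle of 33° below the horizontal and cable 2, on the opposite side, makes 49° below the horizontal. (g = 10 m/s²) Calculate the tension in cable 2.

Weight W = 111 × 10 = 1110 N acts straight down.
Horizontal: T_1 cos 33° = T_2 cos 49°  →  T_1 = 0.7823 T_2.
Vertical: T_1 sin 33° + T_2 sin 49° = 1110.
Substituting the horizontal relation into the vertical equation gives 1.181 T_2 = 1110, so T_2 = 940.1 N.

T_2 ≈ 940 N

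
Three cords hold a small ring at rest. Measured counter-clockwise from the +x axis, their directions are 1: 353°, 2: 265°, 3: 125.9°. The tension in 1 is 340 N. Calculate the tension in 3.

Resolve: ΣF_x = 340 cos 353° + T_2 cos 265° + T_3 cos 125.9° = 0.
        ΣF_y = 340 sin 353° + T_2 sin 265° + T_3 sin 125.9° = 0.
The known terms sum to (337.5, -41.44) N, so -0.0872 T_2 − 0.5864 T_3 = -337.5 and -0.9962 T_2 + 0.8100 T_3 = 41.44.
Solving simultaneously: T_2 = 380.4 N, T_3 = 519 N.

T_3 ≈ 519 N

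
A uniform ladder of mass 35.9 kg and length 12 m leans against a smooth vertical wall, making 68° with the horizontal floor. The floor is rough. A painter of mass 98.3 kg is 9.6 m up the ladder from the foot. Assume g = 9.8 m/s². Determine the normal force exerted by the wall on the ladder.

N_wall ≈ 382 N

Torques about the foot: N_wall · 12 sin 68° = 35.9×9.8×6 cos 68° + 98.3×9.8×9.6 cos 68° → N_wall = 382.44 N.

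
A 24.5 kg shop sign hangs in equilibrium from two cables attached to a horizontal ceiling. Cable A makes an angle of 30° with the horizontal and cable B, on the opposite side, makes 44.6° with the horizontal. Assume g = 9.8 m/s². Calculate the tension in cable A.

T_A ≈ 177 N

Weight W = 24.5 × 9.8 = 240.1 N acts straight down.
Horizontal: T_A cos 30° = T_B cos 44.6°  →  T_B = 1.216 T_A.
Vertical: T_A sin 30° + T_B sin 44.6° = 240.1.
Substituting the horizontal relation into the vertical equation gives 1.354 T_A = 240.1, so T_A = 177.3 N.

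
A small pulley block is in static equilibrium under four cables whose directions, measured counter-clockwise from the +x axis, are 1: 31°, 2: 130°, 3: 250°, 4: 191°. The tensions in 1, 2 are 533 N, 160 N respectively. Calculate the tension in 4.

T_4 ≈ 230 N

Resolve: ΣF_x = 533 cos 31° + 160 cos 130° + T_3 cos 250° + T_4 cos 191° = 0.
        ΣF_y = 533 sin 31° + 160 sin 130° + T_3 sin 250° + T_4 sin 191° = 0.
The known terms sum to (354, 397.1) N, so -0.3420 T_3 − 0.9816 T_4 = -354 and -0.9397 T_3 − 0.1908 T_4 = -397.1.
Solving simultaneously: T_3 = 375.9 N, T_4 = 229.7 N.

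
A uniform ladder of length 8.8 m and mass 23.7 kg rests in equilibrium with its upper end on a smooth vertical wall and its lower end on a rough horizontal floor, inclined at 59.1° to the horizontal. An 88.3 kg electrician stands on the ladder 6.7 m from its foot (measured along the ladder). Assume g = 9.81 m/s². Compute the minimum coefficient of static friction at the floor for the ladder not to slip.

ΣF_y = 0: N_floor = 23.7×9.81 + 88.3×9.81 = 1098.7 N.
Torques about the foot: N_wall · 8.8 sin 59.1° = 23.7×9.81×4.4 cos 59.1° + 88.3×9.81×6.7 cos 59.1° → N_wall = 464.28 N.
ΣF_x = 0: f_floor = N_wall = 464.28 N.
μ_min = f_floor / N_floor = 464.28 / 1098.7 = 0.4226.

μ_min ≈ 0.423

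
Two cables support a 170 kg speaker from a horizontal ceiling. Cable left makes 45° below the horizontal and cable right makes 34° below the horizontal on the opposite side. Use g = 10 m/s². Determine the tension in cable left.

Weight W = 170 × 10 = 1700 N acts straight down.
Horizontal: T_left cos 45° = T_right cos 34°  →  T_right = 0.8529 T_left.
Vertical: T_left sin 45° + T_right sin 34° = 1700.
Substituting the horizontal relation into the vertical equation gives 1.184 T_left = 1700, so T_left = 1436 N.

T_left ≈ 1440 N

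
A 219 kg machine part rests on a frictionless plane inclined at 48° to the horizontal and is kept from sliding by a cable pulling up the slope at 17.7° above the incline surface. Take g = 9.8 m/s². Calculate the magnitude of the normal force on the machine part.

N ≈ 927 N

Take axes along and perpendicular to the incline. Weight components: W sin 48° = 1595 N down-slope, W cos 48° = 1436 N into the surface.
Along incline: T cos 17.7° = W sin 48° → T = 1674 N.
Perpendicular: N = W cos 48° − T sin 17.7° = 927.1 N.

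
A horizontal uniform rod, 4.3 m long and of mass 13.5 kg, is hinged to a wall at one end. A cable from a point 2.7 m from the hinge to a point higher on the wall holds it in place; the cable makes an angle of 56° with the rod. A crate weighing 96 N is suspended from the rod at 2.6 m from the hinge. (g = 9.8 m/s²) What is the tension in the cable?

Take torques about the hinge: T sin 56° · 2.7 = 13.5×9.8×2.15 + 96×2.6 = 534.05 N·m.
So T = 534.05 / (0.8290 × 2.7) = 238.58 N.

T ≈ 239 N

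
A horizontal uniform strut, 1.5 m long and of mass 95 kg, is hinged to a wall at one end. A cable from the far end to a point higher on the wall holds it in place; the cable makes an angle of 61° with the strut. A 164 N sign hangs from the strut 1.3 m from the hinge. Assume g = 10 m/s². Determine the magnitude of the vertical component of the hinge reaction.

|H_y| ≈ 497 N

Take torques about the hinge: T sin 61° · 1.5 = 95×10×0.75 + 164×1.3 = 925.7 N·m.
So T = 925.7 / (0.8746 × 1.5) = 705.6 N.
ΣF_y = 0: H_y = (95×10 + 164) − T sin 61° = 1114 − 617.13 = 496.87 N.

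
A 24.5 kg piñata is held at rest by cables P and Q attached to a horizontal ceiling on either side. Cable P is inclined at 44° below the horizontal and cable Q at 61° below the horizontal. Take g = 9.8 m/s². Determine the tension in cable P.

Weight W = 24.5 × 9.8 = 240.1 N acts straight down.
Horizontal: T_P cos 44° = T_Q cos 61°  →  T_Q = 1.484 T_P.
Vertical: T_P sin 44° + T_Q sin 61° = 240.1.
Substituting the horizontal relation into the vertical equation gives 1.992 T_P = 240.1, so T_P = 120.5 N.

T_P ≈ 121 N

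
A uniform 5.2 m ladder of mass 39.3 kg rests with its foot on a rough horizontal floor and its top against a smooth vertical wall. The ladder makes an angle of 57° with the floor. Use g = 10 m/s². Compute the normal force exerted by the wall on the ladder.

Torques about the foot: N_wall · 5.2 sin 57° = 39.3×10×2.6 cos 57° → N_wall = 127.61 N.

N_wall ≈ 128 N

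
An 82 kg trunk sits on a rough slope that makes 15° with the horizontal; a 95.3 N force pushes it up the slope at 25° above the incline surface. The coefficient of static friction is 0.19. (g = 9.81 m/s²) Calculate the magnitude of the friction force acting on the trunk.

f ≈ 122 N

Axes along / perpendicular to the incline. W sin 15° = 208.2 N down-slope; W cos 15° = 777 N into the surface.
Perpendicular: N = W cos 15° − P sin 25° = 777 − 40.28 = 736.7 N.
Along incline: P cos 25° + f = W sin 15° (friction acts up-slope) → f = 208.2 − 86.37 = 121.8 N.
|f| = 121.8 N ≤ μN = 140 N, so the trunk is indeed static.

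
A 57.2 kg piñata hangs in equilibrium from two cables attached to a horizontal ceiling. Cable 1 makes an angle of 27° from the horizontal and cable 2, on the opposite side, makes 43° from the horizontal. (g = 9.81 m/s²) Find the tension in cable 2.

T_2 ≈ 532 N

Weight W = 57.2 × 9.81 = 561.1 N acts straight down.
Horizontal: T_1 cos 27° = T_2 cos 43°  →  T_1 = 0.8208 T_2.
Vertical: T_1 sin 27° + T_2 sin 43° = 561.1.
Substituting the horizontal relation into the vertical equation gives 1.055 T_2 = 561.1, so T_2 = 532.1 N.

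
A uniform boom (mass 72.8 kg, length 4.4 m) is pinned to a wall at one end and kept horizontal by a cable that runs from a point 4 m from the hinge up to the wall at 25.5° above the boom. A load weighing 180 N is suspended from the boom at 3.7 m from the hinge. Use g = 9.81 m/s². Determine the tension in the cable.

T ≈ 1300 N

Take torques about the hinge: T sin 25.5° · 4 = 72.8×9.81×2.2 + 180×3.7 = 2237.2 N·m.
So T = 2237.2 / (0.4305 × 4) = 1299.1 N.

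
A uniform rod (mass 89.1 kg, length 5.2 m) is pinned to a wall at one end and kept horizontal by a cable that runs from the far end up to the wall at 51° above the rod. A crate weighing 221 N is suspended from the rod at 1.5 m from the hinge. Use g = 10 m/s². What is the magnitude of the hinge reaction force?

Take torques about the hinge: T sin 51° · 5.2 = 89.1×10×2.6 + 221×1.5 = 2648.1 N·m.
So T = 2648.1 / (0.7771 × 5.2) = 655.28 N.
ΣF_x = 0: H_x = T cos 51° = 412.38 N.
ΣF_y = 0: H_y = (89.1×10 + 221) − T sin 51° = 1112 − 509.25 = 602.75 N.
|H| = √(H_x² + H_y²) = √((412.38)² + (602.75)²) = 730.32 N.

|H| ≈ 730 N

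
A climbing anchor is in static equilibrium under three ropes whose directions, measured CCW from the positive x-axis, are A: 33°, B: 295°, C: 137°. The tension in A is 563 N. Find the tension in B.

T_B ≈ 1460 N

Resolve: ΣF_x = 563 cos 33° + T_B cos 295° + T_C cos 137° = 0.
        ΣF_y = 563 sin 33° + T_B sin 295° + T_C sin 137° = 0.
The known terms sum to (472.2, 306.6) N, so 0.4226 T_B − 0.7314 T_C = -472.2 and -0.9063 T_B + 0.6820 T_C = -306.6.
Solving simultaneously: T_B = 1458 N, T_C = 1488 N.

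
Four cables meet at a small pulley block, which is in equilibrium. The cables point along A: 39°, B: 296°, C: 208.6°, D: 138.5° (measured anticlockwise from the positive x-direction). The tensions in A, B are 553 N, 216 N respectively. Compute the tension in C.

T_C ≈ 492 N

Resolve: ΣF_x = 553 cos 39° + 216 cos 296° + T_C cos 208.6° + T_D cos 138.5° = 0.
        ΣF_y = 553 sin 39° + 216 sin 296° + T_C sin 208.6° + T_D sin 138.5° = 0.
The known terms sum to (524.4, 153.9) N, so -0.8780 T_C − 0.7490 T_D = -524.4 and -0.4787 T_C + 0.6626 T_D = -153.9.
Solving simultaneously: T_C = 492.1 N, T_D = 123.3 N.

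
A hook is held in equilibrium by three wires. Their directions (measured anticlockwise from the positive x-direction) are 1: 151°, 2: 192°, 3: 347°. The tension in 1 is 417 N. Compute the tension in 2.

T_2 ≈ 272 N

Resolve: ΣF_x = 417 cos 151° + T_2 cos 192° + T_3 cos 347° = 0.
        ΣF_y = 417 sin 151° + T_2 sin 192° + T_3 sin 347° = 0.
The known terms sum to (-364.7, 202.2) N, so -0.9781 T_2 + 0.9744 T_3 = 364.7 and -0.2079 T_2 − 0.2250 T_3 = -202.2.
Solving simultaneously: T_2 = 272 N, T_3 = 647.3 N.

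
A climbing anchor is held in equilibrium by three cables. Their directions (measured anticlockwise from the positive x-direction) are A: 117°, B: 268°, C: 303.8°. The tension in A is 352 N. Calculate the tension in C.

Resolve: ΣF_x = 352 cos 117° + T_B cos 268° + T_C cos 303.8° = 0.
        ΣF_y = 352 sin 117° + T_B sin 268° + T_C sin 303.8° = 0.
The known terms sum to (-159.8, 313.6) N, so -0.0349 T_B + 0.5563 T_C = 159.8 and -0.9994 T_B − 0.8310 T_C = -313.6.
Solving simultaneously: T_B = 71.25 N, T_C = 291.7 N.

T_C ≈ 292 N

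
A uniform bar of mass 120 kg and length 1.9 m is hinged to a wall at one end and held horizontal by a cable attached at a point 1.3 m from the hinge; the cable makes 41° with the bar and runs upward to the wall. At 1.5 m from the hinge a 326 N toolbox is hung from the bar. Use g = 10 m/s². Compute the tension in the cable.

Take torques about the hinge: T sin 41° · 1.3 = 120×10×0.95 + 326×1.5 = 1629 N·m.
So T = 1629 / (0.6561 × 1.3) = 1910 N.

T ≈ 1910 N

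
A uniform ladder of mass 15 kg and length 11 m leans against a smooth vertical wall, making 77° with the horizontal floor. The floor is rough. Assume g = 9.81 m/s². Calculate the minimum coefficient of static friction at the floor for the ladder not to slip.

ΣF_y = 0: N_floor = 15×9.81 = 147.15 N.
Torques about the foot: N_wall · 11 sin 77° = 15×9.81×5.5 cos 77° → N_wall = 16.986 N.
ΣF_x = 0: f_floor = N_wall = 16.986 N.
μ_min = f_floor / N_floor = 16.986 / 147.15 = 0.1154.

μ_min ≈ 0.115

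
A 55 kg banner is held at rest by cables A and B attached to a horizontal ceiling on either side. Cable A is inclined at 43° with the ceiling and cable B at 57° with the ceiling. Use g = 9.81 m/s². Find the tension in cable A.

Weight W = 55 × 9.81 = 539.6 N acts straight down.
Horizontal: T_A cos 43° = T_B cos 57°  →  T_B = 1.343 T_A.
Vertical: T_A sin 43° + T_B sin 57° = 539.6.
Substituting the horizontal relation into the vertical equation gives 1.808 T_A = 539.6, so T_A = 298.4 N.

T_A ≈ 298 N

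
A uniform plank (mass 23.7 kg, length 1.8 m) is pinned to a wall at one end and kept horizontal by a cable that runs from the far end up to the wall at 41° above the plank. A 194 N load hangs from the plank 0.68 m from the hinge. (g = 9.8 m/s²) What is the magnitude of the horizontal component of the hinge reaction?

H_x ≈ 218 N

Take torques about the hinge: T sin 41° · 1.8 = 23.7×9.8×0.9 + 194×0.68 = 340.95 N·m.
So T = 340.95 / (0.6561 × 1.8) = 288.72 N.
ΣF_x = 0: H_x = T cos 41° = 217.9 N.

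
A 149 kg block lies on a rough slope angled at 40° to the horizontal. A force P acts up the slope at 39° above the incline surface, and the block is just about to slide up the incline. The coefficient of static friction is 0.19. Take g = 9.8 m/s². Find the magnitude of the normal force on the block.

N ≈ 311 N

On the verge of sliding up the incline, friction equals μN and acts down the slope.
Perpendicular: N + P sin 39° = W cos 40° = 1119 N.
Along incline: P cos 39° = W sin 40° + μN  with W sin 40° = 938.6 N.
Solving the pair for P and N: P = 1284 N, N = 310.7 N (and f = μN = 59.03 N).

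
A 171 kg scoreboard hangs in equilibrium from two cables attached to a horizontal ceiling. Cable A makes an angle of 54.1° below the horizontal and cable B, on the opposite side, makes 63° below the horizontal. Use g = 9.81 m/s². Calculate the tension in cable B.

T_B ≈ 1100 N

Weight W = 171 × 9.81 = 1678 N acts straight down.
Horizontal: T_A cos 54.1° = T_B cos 63°  →  T_A = 0.7742 T_B.
Vertical: T_A sin 54.1° + T_B sin 63° = 1678.
Substituting the horizontal relation into the vertical equation gives 1.518 T_B = 1678, so T_B = 1105 N.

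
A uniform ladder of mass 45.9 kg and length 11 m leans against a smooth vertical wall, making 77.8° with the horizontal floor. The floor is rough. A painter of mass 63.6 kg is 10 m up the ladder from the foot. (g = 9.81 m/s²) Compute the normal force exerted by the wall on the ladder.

N_wall ≈ 171 N

Torques about the foot: N_wall · 11 sin 77.8° = 45.9×9.81×5.5 cos 77.8° + 63.6×9.81×10 cos 77.8° → N_wall = 171.31 N.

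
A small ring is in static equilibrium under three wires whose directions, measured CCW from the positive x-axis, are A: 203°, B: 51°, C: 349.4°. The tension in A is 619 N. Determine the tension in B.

Resolve: ΣF_x = 619 cos 203° + T_B cos 51° + T_C cos 349.4° = 0.
        ΣF_y = 619 sin 203° + T_B sin 51° + T_C sin 349.4° = 0.
The known terms sum to (-569.8, -241.9) N, so 0.6293 T_B + 0.9829 T_C = 569.8 and 0.7771 T_B − 0.1840 T_C = 241.9.
Solving simultaneously: T_B = 389.4 N, T_C = 330.4 N.

T_B ≈ 389 N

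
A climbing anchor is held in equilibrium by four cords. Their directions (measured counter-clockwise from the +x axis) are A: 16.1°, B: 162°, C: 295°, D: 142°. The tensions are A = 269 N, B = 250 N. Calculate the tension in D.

T_D ≈ 183 N

Resolve: ΣF_x = 269 cos 16.1° + 250 cos 162° + T_C cos 295° + T_D cos 142° = 0.
        ΣF_y = 269 sin 16.1° + 250 sin 162° + T_C sin 295° + T_D sin 142° = 0.
The known terms sum to (20.69, 151.9) N, so 0.4226 T_C − 0.7880 T_D = -20.69 and -0.9063 T_C + 0.6157 T_D = -151.9.
Solving simultaneously: T_C = 291.6 N, T_D = 182.7 N.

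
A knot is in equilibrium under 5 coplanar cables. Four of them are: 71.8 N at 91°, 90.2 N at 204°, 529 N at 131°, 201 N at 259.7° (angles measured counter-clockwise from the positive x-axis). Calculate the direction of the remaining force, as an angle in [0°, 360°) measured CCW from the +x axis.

Sum the known components: ΣF_x = -466.6 N, ΣF_y = 236.6 N.
For equilibrium the remaining force must supply (−ΣF_x, −ΣF_y) = (466.6, -236.6) N.
Magnitude = √((466.6)² + (-236.6)²) = 523.2 N; direction = atan2(-236.6, 466.6) = 333.1°.

θ ≈ 333°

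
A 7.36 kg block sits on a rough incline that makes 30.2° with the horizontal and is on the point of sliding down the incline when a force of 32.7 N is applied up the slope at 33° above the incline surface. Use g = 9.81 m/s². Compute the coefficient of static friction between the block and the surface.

μ ≈ 0.199

On the verge of sliding down the incline, friction is at its maximum μN and acts up the slope.
Perpendicular to incline: N = W cos 30.2° − P sin 33° = 62.4 − 17.81 = 44.59 N.
Along incline: P cos 33° + μN = W sin 30.2° → μ = (W sin 30.2° − P cos 33°) / N = 0.1995.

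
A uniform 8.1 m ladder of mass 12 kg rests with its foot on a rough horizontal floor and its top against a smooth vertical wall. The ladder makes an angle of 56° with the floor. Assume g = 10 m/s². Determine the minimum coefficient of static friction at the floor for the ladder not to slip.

μ_min ≈ 0.337

ΣF_y = 0: N_floor = 12×10 = 120 N.
Torques about the foot: N_wall · 8.1 sin 56° = 12×10×4.05 cos 56° → N_wall = 40.471 N.
ΣF_x = 0: f_floor = N_wall = 40.471 N.
μ_min = f_floor / N_floor = 40.471 / 120 = 0.3373.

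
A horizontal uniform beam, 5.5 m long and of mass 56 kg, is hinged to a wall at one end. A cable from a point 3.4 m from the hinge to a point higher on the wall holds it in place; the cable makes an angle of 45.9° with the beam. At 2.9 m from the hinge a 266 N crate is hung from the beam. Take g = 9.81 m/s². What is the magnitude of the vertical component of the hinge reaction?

|H_y| ≈ 144 N

Take torques about the hinge: T sin 45.9° · 3.4 = 56×9.81×2.75 + 266×2.9 = 2282.1 N·m.
So T = 2282.1 / (0.7181 × 3.4) = 934.68 N.
ΣF_y = 0: H_y = (56×9.81 + 266) − T sin 45.9° = 815.36 − 671.22 = 144.14 N.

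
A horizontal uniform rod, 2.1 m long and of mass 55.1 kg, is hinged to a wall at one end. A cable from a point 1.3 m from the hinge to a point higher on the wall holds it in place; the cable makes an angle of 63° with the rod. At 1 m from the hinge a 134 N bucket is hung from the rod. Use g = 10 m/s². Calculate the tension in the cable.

T ≈ 615 N

Take torques about the hinge: T sin 63° · 1.3 = 55.1×10×1.05 + 134×1 = 712.55 N·m.
So T = 712.55 / (0.8910 × 1.3) = 615.16 N.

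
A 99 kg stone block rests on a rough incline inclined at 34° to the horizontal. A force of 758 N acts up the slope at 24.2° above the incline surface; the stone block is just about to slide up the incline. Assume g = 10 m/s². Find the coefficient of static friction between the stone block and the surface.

μ ≈ 0.270

On the verge of sliding up the incline, friction is at its maximum μN and acts down the slope.
Perpendicular to incline: N = W cos 34° − P sin 24.2° = 820.7 − 310.7 = 510 N.
Along incline: P cos 24.2° − μN = W sin 34° → μ = −(W sin 34° − P cos 24.2°) / N = 0.2702.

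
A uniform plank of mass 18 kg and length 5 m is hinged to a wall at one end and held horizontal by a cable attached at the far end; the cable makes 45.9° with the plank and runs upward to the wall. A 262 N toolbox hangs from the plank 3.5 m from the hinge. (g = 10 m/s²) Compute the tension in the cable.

Take torques about the hinge: T sin 45.9° · 5 = 18×10×2.5 + 262×3.5 = 1367 N·m.
So T = 1367 / (0.7181 × 5) = 380.71 N.

T ≈ 381 N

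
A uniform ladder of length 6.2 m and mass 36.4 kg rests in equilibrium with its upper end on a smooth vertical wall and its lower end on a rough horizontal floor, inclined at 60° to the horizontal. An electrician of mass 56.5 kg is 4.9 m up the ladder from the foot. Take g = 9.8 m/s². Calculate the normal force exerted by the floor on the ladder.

N_floor ≈ 910 N

ΣF_y = 0: N_floor = 36.4×9.8 + 56.5×9.8 = 910.42 N.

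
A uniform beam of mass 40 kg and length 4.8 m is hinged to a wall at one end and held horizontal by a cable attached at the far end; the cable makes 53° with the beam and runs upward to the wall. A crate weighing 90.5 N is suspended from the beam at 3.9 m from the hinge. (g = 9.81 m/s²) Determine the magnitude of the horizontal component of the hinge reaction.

H_x ≈ 203 N

Take torques about the hinge: T sin 53° · 4.8 = 40×9.81×2.4 + 90.5×3.9 = 1294.7 N·m.
So T = 1294.7 / (0.7986 × 4.8) = 337.74 N.
ΣF_x = 0: H_x = T cos 53° = 203.26 N.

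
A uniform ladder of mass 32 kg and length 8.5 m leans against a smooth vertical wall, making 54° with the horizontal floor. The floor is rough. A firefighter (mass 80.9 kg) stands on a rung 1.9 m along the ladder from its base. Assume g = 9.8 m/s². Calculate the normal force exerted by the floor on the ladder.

N_floor ≈ 1110 N

ΣF_y = 0: N_floor = 32×9.8 + 80.9×9.8 = 1106.4 N.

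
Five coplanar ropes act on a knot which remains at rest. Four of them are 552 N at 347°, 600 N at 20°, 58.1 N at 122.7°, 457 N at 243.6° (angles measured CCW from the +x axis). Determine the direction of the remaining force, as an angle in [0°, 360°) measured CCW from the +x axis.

Sum the known components: ΣF_x = 867.1 N, ΣF_y = -279.4 N.
For equilibrium the remaining force must supply (−ΣF_x, −ΣF_y) = (-867.1, 279.4) N.
Magnitude = √((-867.1)² + (279.4)²) = 911 N; direction = atan2(279.4, -867.1) = 162.1°.

θ ≈ 162°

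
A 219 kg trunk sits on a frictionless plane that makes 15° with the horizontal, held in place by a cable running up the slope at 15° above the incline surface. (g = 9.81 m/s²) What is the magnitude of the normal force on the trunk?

N ≈ 1930 N

Take axes along and perpendicular to the incline. Weight components: W sin 15° = 556 N down-slope, W cos 15° = 2075 N into the surface.
Along incline: T cos 15° = W sin 15° → T = 575.7 N.
Perpendicular: N = W cos 15° − T sin 15° = 1926 N.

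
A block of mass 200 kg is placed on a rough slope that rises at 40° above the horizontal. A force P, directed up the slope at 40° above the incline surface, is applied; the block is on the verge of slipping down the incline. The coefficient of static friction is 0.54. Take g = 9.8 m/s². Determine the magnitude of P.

On the verge of sliding down the incline, friction equals μN and acts up the slope.
Perpendicular: N + P sin 40° = W cos 40° = 1501 N.
Along incline: P cos 40° + μN = W sin 40° with W sin 40° = 1260 N.
Solving the pair for P and N: P = 1072 N, N = 812.4 N (and f = μN = 438.7 N).

P ≈ 1070 N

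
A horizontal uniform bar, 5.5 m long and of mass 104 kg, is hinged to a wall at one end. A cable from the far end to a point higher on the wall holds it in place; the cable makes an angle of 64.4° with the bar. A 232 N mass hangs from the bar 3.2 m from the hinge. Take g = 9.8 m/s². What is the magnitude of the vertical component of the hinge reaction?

Take torques about the hinge: T sin 64.4° · 5.5 = 104×9.8×2.75 + 232×3.2 = 3545.2 N·m.
So T = 3545.2 / (0.9018 × 5.5) = 714.75 N.
ΣF_y = 0: H_y = (104×9.8 + 232) − T sin 64.4° = 1251.2 − 644.58 = 606.62 N.

|H_y| ≈ 607 N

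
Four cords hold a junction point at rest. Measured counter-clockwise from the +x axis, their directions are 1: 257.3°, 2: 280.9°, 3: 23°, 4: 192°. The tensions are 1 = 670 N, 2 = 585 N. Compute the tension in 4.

Resolve: ΣF_x = 670 cos 257.3° + 585 cos 280.9° + T_3 cos 23° + T_4 cos 192° = 0.
        ΣF_y = 670 sin 257.3° + 585 sin 280.9° + T_3 sin 23° + T_4 sin 192° = 0.
The known terms sum to (-36.68, -1228) N, so 0.9205 T_3 − 0.9781 T_4 = 36.68 and 0.3907 T_3 − 0.2079 T_4 = 1228.
Solving simultaneously: T_3 = 6255 N, T_4 = 5849 N.

T_4 ≈ 5850 N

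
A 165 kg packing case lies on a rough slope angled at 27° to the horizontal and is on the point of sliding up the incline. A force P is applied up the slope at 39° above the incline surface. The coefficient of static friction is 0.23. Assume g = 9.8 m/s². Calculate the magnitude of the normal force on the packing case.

N ≈ 713 N

On the verge of sliding up the incline, friction equals μN and acts down the slope.
Perpendicular: N + P sin 39° = W cos 27° = 1441 N.
Along incline: P cos 39° = W sin 27° + μN  with W sin 27° = 734.1 N.
Solving the pair for P and N: P = 1156 N, N = 713.4 N (and f = μN = 164.1 N).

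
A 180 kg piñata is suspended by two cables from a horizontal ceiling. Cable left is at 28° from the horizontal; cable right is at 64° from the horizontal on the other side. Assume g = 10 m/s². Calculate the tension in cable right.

T_right ≈ 1590 N

Weight W = 180 × 10 = 1800 N acts straight down.
Horizontal: T_left cos 28° = T_right cos 64°  →  T_left = 0.4965 T_right.
Vertical: T_left sin 28° + T_right sin 64° = 1800.
Substituting the horizontal relation into the vertical equation gives 1.132 T_right = 1800, so T_right = 1590 N.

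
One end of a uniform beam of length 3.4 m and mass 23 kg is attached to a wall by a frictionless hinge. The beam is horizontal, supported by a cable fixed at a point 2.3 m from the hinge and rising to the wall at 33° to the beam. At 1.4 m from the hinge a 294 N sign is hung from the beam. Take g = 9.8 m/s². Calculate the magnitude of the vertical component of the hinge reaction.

Take torques about the hinge: T sin 33° · 2.3 = 23×9.8×1.7 + 294×1.4 = 794.78 N·m.
So T = 794.78 / (0.5446 × 2.3) = 634.47 N.
ΣF_y = 0: H_y = (23×9.8 + 294) − T sin 33° = 519.4 − 345.56 = 173.84 N.

|H_y| ≈ 174 N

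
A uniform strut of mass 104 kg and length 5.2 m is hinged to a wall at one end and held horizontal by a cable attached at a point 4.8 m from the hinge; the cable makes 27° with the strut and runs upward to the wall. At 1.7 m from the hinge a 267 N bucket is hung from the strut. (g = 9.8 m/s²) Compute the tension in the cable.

Take torques about the hinge: T sin 27° · 4.8 = 104×9.8×2.6 + 267×1.7 = 3103.8 N·m.
So T = 3103.8 / (0.4540 × 4.8) = 1424.3 N.

T ≈ 1420 N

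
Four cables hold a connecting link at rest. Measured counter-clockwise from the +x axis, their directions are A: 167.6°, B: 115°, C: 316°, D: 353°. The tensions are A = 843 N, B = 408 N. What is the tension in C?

T_C ≈ 707 N

Resolve: ΣF_x = 843 cos 167.6° + 408 cos 115° + T_C cos 316° + T_D cos 353° = 0.
        ΣF_y = 843 sin 167.6° + 408 sin 115° + T_C sin 316° + T_D sin 353° = 0.
The known terms sum to (-995.8, 550.8) N, so 0.7193 T_C + 0.9925 T_D = 995.8 and -0.6947 T_C − 0.1219 T_D = -550.8.
Solving simultaneously: T_C = 706.8 N, T_D = 491 N.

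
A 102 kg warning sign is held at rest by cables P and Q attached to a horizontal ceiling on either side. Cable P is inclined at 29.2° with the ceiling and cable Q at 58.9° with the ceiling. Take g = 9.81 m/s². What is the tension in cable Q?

Weight W = 102 × 9.81 = 1001 N acts straight down.
Horizontal: T_P cos 29.2° = T_Q cos 58.9°  →  T_P = 0.5917 T_Q.
Vertical: T_P sin 29.2° + T_Q sin 58.9° = 1001.
Substituting the horizontal relation into the vertical equation gives 1.145 T_Q = 1001, so T_Q = 873.9 N.

T_Q ≈ 874 N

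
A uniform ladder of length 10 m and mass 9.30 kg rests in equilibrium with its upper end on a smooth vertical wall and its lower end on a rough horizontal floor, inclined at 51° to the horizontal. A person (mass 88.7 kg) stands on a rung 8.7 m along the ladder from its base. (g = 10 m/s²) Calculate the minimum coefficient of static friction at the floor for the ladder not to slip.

ΣF_y = 0: N_floor = 9.30×10 + 88.7×10 = 980 N.
Torques about the foot: N_wall · 10 sin 51° = 9.30×10×5 cos 51° + 88.7×10×8.7 cos 51° → N_wall = 662.56 N.
ΣF_x = 0: f_floor = N_wall = 662.56 N.
μ_min = f_floor / N_floor = 662.56 / 980 = 0.6761.

μ_min ≈ 0.676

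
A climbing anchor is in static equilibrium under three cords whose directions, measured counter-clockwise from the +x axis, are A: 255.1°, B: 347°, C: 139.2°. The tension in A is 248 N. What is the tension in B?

Resolve: ΣF_x = 248 cos 255.1° + T_B cos 347° + T_C cos 139.2° = 0.
        ΣF_y = 248 sin 255.1° + T_B sin 347° + T_C sin 139.2° = 0.
The known terms sum to (-63.77, -239.7) N, so 0.9744 T_B − 0.7570 T_C = 63.77 and -0.2250 T_B + 0.6534 T_C = 239.7.
Solving simultaneously: T_B = 478.3 N, T_C = 531.5 N.

T_B ≈ 478 N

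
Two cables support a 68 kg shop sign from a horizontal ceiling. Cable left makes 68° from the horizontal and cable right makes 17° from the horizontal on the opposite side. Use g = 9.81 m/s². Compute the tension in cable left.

Weight W = 68 × 9.81 = 667.1 N acts straight down.
Horizontal: T_left cos 68° = T_right cos 17°  →  T_right = 0.3917 T_left.
Vertical: T_left sin 68° + T_right sin 17° = 667.1.
Substituting the horizontal relation into the vertical equation gives 1.042 T_left = 667.1, so T_left = 640.4 N.

T_left ≈ 640 N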